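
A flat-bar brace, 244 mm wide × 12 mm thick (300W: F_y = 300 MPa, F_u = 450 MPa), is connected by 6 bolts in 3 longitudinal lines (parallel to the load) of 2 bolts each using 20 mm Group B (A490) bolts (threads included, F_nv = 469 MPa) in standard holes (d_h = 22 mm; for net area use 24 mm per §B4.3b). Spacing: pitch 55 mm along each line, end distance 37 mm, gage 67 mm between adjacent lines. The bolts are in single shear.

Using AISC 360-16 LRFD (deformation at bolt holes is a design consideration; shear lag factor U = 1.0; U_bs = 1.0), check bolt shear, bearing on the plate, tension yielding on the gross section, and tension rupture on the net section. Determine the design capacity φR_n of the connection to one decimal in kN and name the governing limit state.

Bolt shear: A_b = π(20)²/4 = 314.16 mm². φR_n = 0.75 × 469 × 314.16 × 6 × 1 = 663.0 kN.
Bearing (12 mm plate, F_u = 450 MPa): end bolts L_c = 37 − 22/2 = 26, R_n = min(1.2×26×12×450, 2.4×20×12×450) = 168.48 kN/bolt; interior L_c = 55 − 22 = 33, R_n = 213.84 kN/bolt. φR_n = 0.75 × (3×168.48 + 3×213.84) = 860.2 kN.
Tension yield (gross): A_g = 244×12 = 2928 mm². φR_n = 0.90 × 300 × 2928 = 790.6 kN.
Tension rupture (net): A_n = (244 − 3×24)×12 = 2064 mm² (U = 1.0, A_e = A_n). φR_n = 0.75 × 450 × 2064 = 696.6 kN.
Governing: min(663.0, 860.2, 790.6, 696.6) = 663.0 kN → bolt shear.

663.0 kN (bolt shear governs)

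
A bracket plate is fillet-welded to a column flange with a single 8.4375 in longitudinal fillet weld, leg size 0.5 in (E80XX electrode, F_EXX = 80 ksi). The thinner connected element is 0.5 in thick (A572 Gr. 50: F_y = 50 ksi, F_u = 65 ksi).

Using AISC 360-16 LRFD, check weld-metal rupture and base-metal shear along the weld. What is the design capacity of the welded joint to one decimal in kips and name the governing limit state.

Weld metal: throat = 0.707×0.5 = 0.3535 in, L = 8.4375 in. φR_n = 0.75 × 0.6 × 80 × 0.3535 × 8.4375 = 107.4 kips.
Base metal shear (0.5 in plate): yield φR_n = 1.0×0.6×50×0.5×8.4375 = 126.6 kips; rupture φR_n = 0.75×0.6×65×0.5×8.4375 = 123.4 kips; take 123.4 kips (rupture).
Governing: min(107.4, 123.4) = 107.4 kips → weld metal.

107.4 kips (weld metal governs)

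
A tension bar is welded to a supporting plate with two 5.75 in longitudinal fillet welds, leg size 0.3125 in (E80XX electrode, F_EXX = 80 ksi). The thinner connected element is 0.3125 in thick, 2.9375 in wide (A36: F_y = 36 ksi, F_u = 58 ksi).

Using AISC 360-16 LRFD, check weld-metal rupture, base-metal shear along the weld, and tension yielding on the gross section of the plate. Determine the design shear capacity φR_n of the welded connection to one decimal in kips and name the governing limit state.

29.7 kips (gross-section yield governs)

Weld metal: throat = 0.707×0.3125 = 0.22094 in, L = 2×5.75 = 11.5 in. φR_n = 0.75 × 0.6 × 80 × 0.22094 × 11.5 = 91.5 kips.
Base metal shear (0.3125 in plate): yield φR_n = 1.0×0.6×36×0.3125×11.5 = 77.6 kips; rupture φR_n = 0.75×0.6×58×0.3125×11.5 = 93.8 kips; take 77.6 kips (yield).
Tension yield (gross): A_g = 2.9375×0.3125 = 0.91797 in². φR_n = 0.90 × 36 × 0.91797 = 29.7 kips.
Governing: min(91.5, 77.6, 29.7) = 29.7 kips → gross-section yield.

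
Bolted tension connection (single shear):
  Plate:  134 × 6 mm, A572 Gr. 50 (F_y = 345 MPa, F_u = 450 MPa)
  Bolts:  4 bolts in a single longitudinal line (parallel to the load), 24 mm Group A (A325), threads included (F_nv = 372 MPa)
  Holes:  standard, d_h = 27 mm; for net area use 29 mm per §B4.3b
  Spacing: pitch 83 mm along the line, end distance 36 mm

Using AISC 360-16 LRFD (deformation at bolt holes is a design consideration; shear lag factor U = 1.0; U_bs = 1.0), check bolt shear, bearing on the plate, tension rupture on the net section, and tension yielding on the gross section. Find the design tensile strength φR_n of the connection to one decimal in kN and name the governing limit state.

212.6 kN (net-section rupture governs)

Bolt shear: A_b = π(24)²/4 = 452.39 mm². φR_n = 0.75 × 372 × 452.39 × 4 × 1 = 504.9 kN.
Bearing (6 mm plate, F_u = 450 MPa): end bolts L_c = 36 − 27/2 = 22.5, R_n = min(1.2×22.5×6×450, 2.4×24×6×450) = 72.9 kN/bolt; interior L_c = 83 − 27 = 56, R_n = 155.52 kN/bolt. φR_n = 0.75 × (1×72.9 + 3×155.52) = 404.6 kN.
Tension rupture (net): A_n = (134 − 1×29)×6 = 630 mm² (U = 1.0, A_e = A_n). φR_n = 0.75 × 450 × 630 = 212.6 kN.
Tension yield (gross): A_g = 134×6 = 804 mm². φR_n = 0.90 × 345 × 804 = 249.6 kN.
Governing: min(504.9, 404.6, 212.6, 249.6) = 212.6 kN → net-section rupture.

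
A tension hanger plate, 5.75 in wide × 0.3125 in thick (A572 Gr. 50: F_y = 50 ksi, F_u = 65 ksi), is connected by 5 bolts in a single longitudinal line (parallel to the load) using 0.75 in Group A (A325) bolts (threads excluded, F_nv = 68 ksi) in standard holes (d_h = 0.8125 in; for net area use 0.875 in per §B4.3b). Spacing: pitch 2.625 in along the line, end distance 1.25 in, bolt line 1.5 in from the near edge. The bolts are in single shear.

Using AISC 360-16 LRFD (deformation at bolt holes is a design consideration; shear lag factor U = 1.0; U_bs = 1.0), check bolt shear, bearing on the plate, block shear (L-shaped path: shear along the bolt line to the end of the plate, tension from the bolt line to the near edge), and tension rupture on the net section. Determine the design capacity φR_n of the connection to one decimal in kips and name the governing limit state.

Bolt shear: A_b = π(0.75)²/4 = 0.44179 in². φR_n = 0.75 × 68 × 0.44179 × 5 × 1 = 112.7 kips.
Bearing (0.3125 in plate, F_u = 65 ksi): end bolts L_c = 1.25 − 0.8125/2 = 0.84375, R_n = min(1.2×0.84375×0.3125×65, 2.4×0.75×0.3125×65) = 20.566 kips/bolt; interior L_c = 2.625 − 0.8125 = 1.8125, R_n = 36.563 kips/bolt. φR_n = 0.75 × (1×20.566 + 4×36.563) = 125.1 kips.
Block shear: shear path 1×[1.25+4×2.625] = 1×11.75 in, A_gv = 3.6719, A_nv = 1×(11.75 − 4.5×0.875)×0.3125 = 2.4414 in²; tension to near edge: (1.5 − 0.5×0.875)×0.3125 = 0.33203 in². R_n = min(0.6×65×2.4414, 0.6×50×3.6719) + 1.0×65×0.33203 = min(95.215, 110.16) + 21.582 = 116.8 kips. φR_n = 0.75 × 116.8 = 87.6 kips.
Tension rupture (net): A_n = (5.75 − 1×0.875)×0.3125 = 1.5234 in² (U = 1.0, A_e = A_n). φR_n = 0.75 × 65 × 1.5234 = 74.3 kips.
Governing: min(112.7, 125.1, 87.6, 74.3) = 74.3 kips → net-section rupture.

74.3 kips (net-section rupture governs)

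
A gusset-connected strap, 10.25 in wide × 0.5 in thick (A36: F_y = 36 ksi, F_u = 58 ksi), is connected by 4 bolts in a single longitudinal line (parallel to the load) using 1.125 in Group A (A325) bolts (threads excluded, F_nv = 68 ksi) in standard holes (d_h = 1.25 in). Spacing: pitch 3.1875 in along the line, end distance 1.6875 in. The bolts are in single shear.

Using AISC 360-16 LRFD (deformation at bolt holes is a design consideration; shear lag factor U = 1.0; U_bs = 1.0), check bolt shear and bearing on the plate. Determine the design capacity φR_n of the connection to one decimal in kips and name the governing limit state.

179.4 kips (bearing governs)

Bolt shear: A_b = π(1.125)²/4 = 0.99402 in². φR_n = 0.75 × 68 × 0.99402 × 4 × 1 = 202.8 kips.
Bearing (0.5 in plate, F_u = 58 ksi): end bolts L_c = 1.6875 − 1.25/2 = 1.0625, R_n = min(1.2×1.0625×0.5×58, 2.4×1.125×0.5×58) = 36.975 kips/bolt; interior L_c = 3.1875 − 1.25 = 1.9375, R_n = 67.425 kips/bolt. φR_n = 0.75 × (1×36.975 + 3×67.425) = 179.4 kips.
Governing: min(202.8, 179.4) = 179.4 kips → bearing.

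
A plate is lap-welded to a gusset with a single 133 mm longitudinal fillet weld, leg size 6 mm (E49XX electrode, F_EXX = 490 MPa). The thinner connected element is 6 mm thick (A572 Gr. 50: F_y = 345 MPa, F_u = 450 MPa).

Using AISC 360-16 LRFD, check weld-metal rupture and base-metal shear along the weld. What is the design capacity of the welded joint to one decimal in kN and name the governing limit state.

124.4 kN (weld metal governs)

Weld metal: throat = 0.707×6 = 4.242 mm, L = 133 mm. φR_n = 0.75 × 0.6 × 490 × 4.242 × 133 = 124.4 kN.
Base metal shear (6 mm plate): yield φR_n = 1.0×0.6×345×6×133 = 165.2 kN; rupture φR_n = 0.75×0.6×450×6×133 = 161.6 kN; take 161.6 kN (rupture).
Governing: min(124.4, 161.6) = 124.4 kN → weld metal.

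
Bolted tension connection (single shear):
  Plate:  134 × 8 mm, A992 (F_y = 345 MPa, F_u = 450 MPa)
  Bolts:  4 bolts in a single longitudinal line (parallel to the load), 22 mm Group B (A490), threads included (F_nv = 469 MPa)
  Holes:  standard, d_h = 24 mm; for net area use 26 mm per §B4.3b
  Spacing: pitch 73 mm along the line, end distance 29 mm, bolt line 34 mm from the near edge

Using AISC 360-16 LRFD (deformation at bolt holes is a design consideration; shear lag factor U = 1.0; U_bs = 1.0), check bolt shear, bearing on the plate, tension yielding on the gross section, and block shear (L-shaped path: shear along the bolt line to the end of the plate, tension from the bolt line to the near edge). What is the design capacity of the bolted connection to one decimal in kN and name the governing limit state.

Bolt shear: A_b = π(22)²/4 = 380.13 mm². φR_n = 0.75 × 469 × 380.13 × 4 × 1 = 534.8 kN.
Bearing (8 mm plate, F_u = 450 MPa): end bolts L_c = 29 − 24/2 = 17, R_n = min(1.2×17×8×450, 2.4×22×8×450) = 73.44 kN/bolt; interior L_c = 73 − 24 = 49, R_n = 190.08 kN/bolt. φR_n = 0.75 × (1×73.44 + 3×190.08) = 482.8 kN.
Tension yield (gross): A_g = 134×8 = 1072 mm². φR_n = 0.90 × 345 × 1072 = 332.9 kN.
Block shear: shear path 1×[29+3×73] = 1×248 mm, A_gv = 1984, A_nv = 1×(248 − 3.5×26)×8 = 1256 mm²; tension to near edge: (34 − 0.5×26)×8 = 168 mm². R_n = min(0.6×450×1256, 0.6×345×1984) + 1.0×450×168 = min(339.12, 410.69) + 75.6 = 414.72 kN. φR_n = 0.75 × 414.72 = 311.0 kN.
Governing: min(534.8, 482.8, 332.9, 311.0) = 311.0 kN → block shear.

311.0 kN (block shear governs)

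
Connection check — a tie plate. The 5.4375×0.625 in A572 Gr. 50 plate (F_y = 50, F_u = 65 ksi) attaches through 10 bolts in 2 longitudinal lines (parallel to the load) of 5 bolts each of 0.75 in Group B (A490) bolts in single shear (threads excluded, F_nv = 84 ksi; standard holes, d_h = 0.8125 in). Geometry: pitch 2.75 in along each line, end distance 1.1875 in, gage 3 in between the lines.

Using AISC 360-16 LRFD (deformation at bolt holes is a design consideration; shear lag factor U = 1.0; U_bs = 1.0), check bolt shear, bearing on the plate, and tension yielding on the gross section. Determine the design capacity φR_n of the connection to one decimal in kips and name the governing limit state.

Bolt shear: A_b = π(0.75)²/4 = 0.44179 in². φR_n = 0.75 × 84 × 0.44179 × 10 × 1 = 278.3 kips.
Bearing (0.625 in plate, F_u = 65 ksi): end bolts L_c = 1.1875 − 0.8125/2 = 0.78125, R_n = min(1.2×0.78125×0.625×65, 2.4×0.75×0.625×65) = 38.086 kips/bolt; interior L_c = 2.75 − 0.8125 = 1.9375, R_n = 73.125 kips/bolt. φR_n = 0.75 × (2×38.086 + 8×73.125) = 495.9 kips.
Tension yield (gross): A_g = 5.4375×0.625 = 3.3984 in². φR_n = 0.90 × 50 × 3.3984 = 152.9 kips.
Governing: min(278.3, 495.9, 152.9) = 152.9 kips → gross-section yield.

152.9 kips (gross-section yield governs)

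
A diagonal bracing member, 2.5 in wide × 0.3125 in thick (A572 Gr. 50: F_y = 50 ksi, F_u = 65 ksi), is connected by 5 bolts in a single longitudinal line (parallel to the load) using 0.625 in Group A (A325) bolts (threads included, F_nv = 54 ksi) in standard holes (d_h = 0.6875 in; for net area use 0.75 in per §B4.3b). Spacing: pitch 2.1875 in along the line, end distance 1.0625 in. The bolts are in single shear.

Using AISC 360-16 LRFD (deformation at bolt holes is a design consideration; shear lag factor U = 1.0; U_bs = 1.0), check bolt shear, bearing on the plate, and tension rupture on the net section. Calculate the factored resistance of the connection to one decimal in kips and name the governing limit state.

26.7 kips (net-section rupture governs)

Bolt shear: A_b = π(0.625)²/4 = 0.3068 in². φR_n = 0.75 × 54 × 0.3068 × 5 × 1 = 62.1 kips.
Bearing (0.3125 in plate, F_u = 65 ksi): end bolts L_c = 1.0625 − 0.6875/2 = 0.71875, R_n = min(1.2×0.71875×0.3125×65, 2.4×0.625×0.3125×65) = 17.52 kips/bolt; interior L_c = 2.1875 − 0.6875 = 1.5, R_n = 30.469 kips/bolt. φR_n = 0.75 × (1×17.52 + 4×30.469) = 104.5 kips.
Tension rupture (net): A_n = (2.5 − 1×0.75)×0.3125 = 0.54688 in² (U = 1.0, A_e = A_n). φR_n = 0.75 × 65 × 0.54688 = 26.7 kips.
Governing: min(62.1, 104.5, 26.7) = 26.7 kips → net-section rupture.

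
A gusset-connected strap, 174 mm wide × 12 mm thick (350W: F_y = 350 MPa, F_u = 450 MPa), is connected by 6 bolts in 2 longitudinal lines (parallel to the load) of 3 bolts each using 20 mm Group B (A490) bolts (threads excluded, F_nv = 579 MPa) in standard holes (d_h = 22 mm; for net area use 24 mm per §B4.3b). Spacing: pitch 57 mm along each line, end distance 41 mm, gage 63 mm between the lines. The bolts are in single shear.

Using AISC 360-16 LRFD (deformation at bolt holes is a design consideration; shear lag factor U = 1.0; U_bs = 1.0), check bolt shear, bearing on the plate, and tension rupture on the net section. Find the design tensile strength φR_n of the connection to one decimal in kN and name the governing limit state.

Bolt shear: A_b = π(20)²/4 = 314.16 mm². φR_n = 0.75 × 579 × 314.16 × 6 × 1 = 818.5 kN.
Bearing (12 mm plate, F_u = 450 MPa): end bolts L_c = 41 − 22/2 = 30, R_n = min(1.2×30×12×450, 2.4×20×12×450) = 194.4 kN/bolt; interior L_c = 57 − 22 = 35, R_n = 226.8 kN/bolt. φR_n = 0.75 × (2×194.4 + 4×226.8) = 972.0 kN.
Tension rupture (net): A_n = (174 − 2×24)×12 = 1512 mm² (U = 1.0, A_e = A_n). φR_n = 0.75 × 450 × 1512 = 510.3 kN.
Governing: min(818.5, 972.0, 510.3) = 510.3 kN → net-section rupture.

510.3 kN (net-section rupture governs)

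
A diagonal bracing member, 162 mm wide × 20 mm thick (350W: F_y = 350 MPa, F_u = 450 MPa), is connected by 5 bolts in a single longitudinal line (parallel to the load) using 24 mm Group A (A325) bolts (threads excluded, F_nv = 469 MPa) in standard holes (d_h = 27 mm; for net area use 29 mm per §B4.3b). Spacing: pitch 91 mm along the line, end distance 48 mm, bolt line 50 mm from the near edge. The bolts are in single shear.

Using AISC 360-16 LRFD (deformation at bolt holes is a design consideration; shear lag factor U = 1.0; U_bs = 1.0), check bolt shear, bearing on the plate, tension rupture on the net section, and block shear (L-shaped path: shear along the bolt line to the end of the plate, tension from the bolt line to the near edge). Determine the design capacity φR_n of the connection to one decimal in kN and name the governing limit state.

795.6 kN (bolt shear governs)

Bolt shear: A_b = π(24)²/4 = 452.39 mm². φR_n = 0.75 × 469 × 452.39 × 5 × 1 = 795.6 kN.
Bearing (20 mm plate, F_u = 450 MPa): end bolts L_c = 48 − 27/2 = 34.5, R_n = min(1.2×34.5×20×450, 2.4×24×20×450) = 372.6 kN/bolt; interior L_c = 91 − 27 = 64, R_n = 518.4 kN/bolt. φR_n = 0.75 × (1×372.6 + 4×518.4) = 1834.7 kN.
Tension rupture (net): A_n = (162 − 1×29)×20 = 2660 mm² (U = 1.0, A_e = A_n). φR_n = 0.75 × 450 × 2660 = 897.8 kN.
Block shear: shear path 1×[48+4×91] = 1×412 mm, A_gv = 8240, A_nv = 1×(412 − 4.5×29)×20 = 5630 mm²; tension to near edge: (50 − 0.5×29)×20 = 710 mm². R_n = min(0.6×450×5630, 0.6×350×8240) + 1.0×450×710 = min(1520.1, 1730.4) + 319.5 = 1839.6 kN. φR_n = 0.75 × 1839.6 = 1379.7 kN.
Governing: min(795.6, 1834.7, 897.8, 1379.7) = 795.6 kN → bolt shear.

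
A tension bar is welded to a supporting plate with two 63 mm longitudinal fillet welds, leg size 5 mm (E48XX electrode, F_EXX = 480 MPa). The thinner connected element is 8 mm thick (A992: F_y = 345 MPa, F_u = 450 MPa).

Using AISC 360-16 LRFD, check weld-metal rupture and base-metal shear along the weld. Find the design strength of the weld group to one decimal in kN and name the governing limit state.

96.2 kN (weld metal governs)

Weld metal: throat = 0.707×5 = 3.535 mm, L = 2×63 = 126 mm. φR_n = 0.75 × 0.6 × 480 × 3.535 × 126 = 96.2 kN.
Base metal shear (8 mm plate): yield φR_n = 1.0×0.6×345×8×126 = 208.7 kN; rupture φR_n = 0.75×0.6×450×8×126 = 204.1 kN; take 204.1 kN (rupture).
Governing: min(96.2, 204.1) = 96.2 kN → weld metal.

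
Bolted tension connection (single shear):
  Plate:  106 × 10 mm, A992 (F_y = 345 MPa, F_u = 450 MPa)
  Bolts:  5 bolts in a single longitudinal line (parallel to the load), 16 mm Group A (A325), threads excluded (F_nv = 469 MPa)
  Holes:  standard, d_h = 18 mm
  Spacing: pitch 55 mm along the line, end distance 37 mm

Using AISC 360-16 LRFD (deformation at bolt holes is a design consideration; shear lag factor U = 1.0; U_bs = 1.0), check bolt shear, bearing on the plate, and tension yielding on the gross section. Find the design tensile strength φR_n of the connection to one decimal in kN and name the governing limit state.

329.1 kN (gross-section yield governs)

Bolt shear: A_b = π(16)²/4 = 201.06 mm². φR_n = 0.75 × 469 × 201.06 × 5 × 1 = 353.6 kN.
Bearing (10 mm plate, F_u = 450 MPa): end bolts L_c = 37 − 18/2 = 28, R_n = min(1.2×28×10×450, 2.4×16×10×450) = 151.2 kN/bolt; interior L_c = 55 − 18 = 37, R_n = 172.8 kN/bolt. φR_n = 0.75 × (1×151.2 + 4×172.8) = 631.8 kN.
Tension yield (gross): A_g = 106×10 = 1060 mm². φR_n = 0.90 × 345 × 1060 = 329.1 kN.
Governing: min(353.6, 631.8, 329.1) = 329.1 kN → gross-section yield.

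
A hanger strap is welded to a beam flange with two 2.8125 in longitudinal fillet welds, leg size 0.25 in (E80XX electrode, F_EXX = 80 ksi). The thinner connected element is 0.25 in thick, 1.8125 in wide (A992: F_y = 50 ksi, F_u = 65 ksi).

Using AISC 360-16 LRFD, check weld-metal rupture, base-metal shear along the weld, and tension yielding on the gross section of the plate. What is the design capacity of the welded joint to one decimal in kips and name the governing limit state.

Weld metal: throat = 0.707×0.25 = 0.17675 in, L = 2×2.8125 = 5.625 in. φR_n = 0.75 × 0.6 × 80 × 0.17675 × 5.625 = 35.8 kips.
Base metal shear (0.25 in plate): yield φR_n = 1.0×0.6×50×0.25×5.625 = 42.2 kips; rupture φR_n = 0.75×0.6×65×0.25×5.625 = 41.1 kips; take 41.1 kips (rupture).
Tension yield (gross): A_g = 1.8125×0.25 = 0.45313 in². φR_n = 0.90 × 50 × 0.45313 = 20.4 kips.
Governing: min(35.8, 41.1, 20.4) = 20.4 kips → gross-section yield.

20.4 kips (gross-section yield governs)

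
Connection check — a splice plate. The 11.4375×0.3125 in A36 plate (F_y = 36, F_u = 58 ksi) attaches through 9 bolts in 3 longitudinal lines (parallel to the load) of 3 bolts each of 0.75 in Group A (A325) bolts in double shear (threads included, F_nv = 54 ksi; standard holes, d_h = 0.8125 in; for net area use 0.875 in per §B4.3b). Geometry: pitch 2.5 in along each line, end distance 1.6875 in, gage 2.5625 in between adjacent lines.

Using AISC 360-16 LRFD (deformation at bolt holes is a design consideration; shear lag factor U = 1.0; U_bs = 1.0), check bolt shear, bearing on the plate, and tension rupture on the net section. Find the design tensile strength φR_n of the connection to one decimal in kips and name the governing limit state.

119.8 kips (net-section rupture governs)

Bolt shear: A_b = π(0.75)²/4 = 0.44179 in². φR_n = 0.75 × 54 × 0.44179 × 9 × 2 = 322.1 kips.
Bearing (0.3125 in plate, F_u = 58 ksi): end bolts L_c = 1.6875 − 0.8125/2 = 1.28125, R_n = min(1.2×1.28125×0.3125×58, 2.4×0.75×0.3125×58) = 27.867 kips/bolt; interior L_c = 2.5 − 0.8125 = 1.6875, R_n = 32.625 kips/bolt. φR_n = 0.75 × (3×27.867 + 6×32.625) = 209.5 kips.
Tension rupture (net): A_n = (11.4375 − 3×0.875)×0.3125 = 2.7539 in² (U = 1.0, A_e = A_n). φR_n = 0.75 × 58 × 2.7539 = 119.8 kips.
Governing: min(322.1, 209.5, 119.8) = 119.8 kips → net-section rupture.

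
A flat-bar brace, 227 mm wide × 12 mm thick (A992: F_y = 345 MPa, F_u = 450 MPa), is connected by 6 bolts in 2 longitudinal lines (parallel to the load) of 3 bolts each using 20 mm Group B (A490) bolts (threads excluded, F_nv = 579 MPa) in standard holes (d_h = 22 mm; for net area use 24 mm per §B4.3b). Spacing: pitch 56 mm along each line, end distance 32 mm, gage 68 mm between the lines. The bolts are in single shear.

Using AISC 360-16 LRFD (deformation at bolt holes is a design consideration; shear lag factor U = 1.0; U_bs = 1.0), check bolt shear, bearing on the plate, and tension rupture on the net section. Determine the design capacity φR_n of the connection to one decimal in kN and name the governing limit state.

725.0 kN (net-section rupture governs)

Bolt shear: A_b = π(20)²/4 = 314.16 mm². φR_n = 0.75 × 579 × 314.16 × 6 × 1 = 818.5 kN.
Bearing (12 mm plate, F_u = 450 MPa): end bolts L_c = 32 − 22/2 = 21, R_n = min(1.2×21×12×450, 2.4×20×12×450) = 136.08 kN/bolt; interior L_c = 56 − 22 = 34, R_n = 220.32 kN/bolt. φR_n = 0.75 × (2×136.08 + 4×220.32) = 865.1 kN.
Tension rupture (net): A_n = (227 − 2×24)×12 = 2148 mm² (U = 1.0, A_e = A_n). φR_n = 0.75 × 450 × 2148 = 725.0 kN.
Governing: min(818.5, 865.1, 725.0) = 725.0 kN → net-section rupture.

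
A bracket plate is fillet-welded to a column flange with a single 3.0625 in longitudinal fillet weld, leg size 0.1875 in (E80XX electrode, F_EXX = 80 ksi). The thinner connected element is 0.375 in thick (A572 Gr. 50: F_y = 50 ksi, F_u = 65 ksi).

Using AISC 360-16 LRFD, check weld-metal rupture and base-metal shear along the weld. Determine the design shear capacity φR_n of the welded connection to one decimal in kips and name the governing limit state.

Weld metal: throat = 0.707×0.1875 = 0.13256 in, L = 3.0625 in. φR_n = 0.75 × 0.6 × 80 × 0.13256 × 3.0625 = 14.6 kips.
Base metal shear (0.375 in plate): yield φR_n = 1.0×0.6×50×0.375×3.0625 = 34.5 kips; rupture φR_n = 0.75×0.6×65×0.375×3.0625 = 33.6 kips; take 33.6 kips (rupture).
Governing: min(14.6, 33.6) = 14.6 kips → weld metal.

14.6 kips (weld metal governs)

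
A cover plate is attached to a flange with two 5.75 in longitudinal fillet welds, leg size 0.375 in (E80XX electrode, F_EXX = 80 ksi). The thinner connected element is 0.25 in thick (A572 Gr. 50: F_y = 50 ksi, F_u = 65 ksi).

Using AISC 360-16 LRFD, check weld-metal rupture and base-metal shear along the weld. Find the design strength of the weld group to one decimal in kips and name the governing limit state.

84.1 kips (base-metal shear governs)

Weld metal: throat = 0.707×0.375 = 0.26513 in, L = 2×5.75 = 11.5 in. φR_n = 0.75 × 0.6 × 80 × 0.26513 × 11.5 = 109.8 kips.
Base metal shear (0.25 in plate): yield φR_n = 1.0×0.6×50×0.25×11.5 = 86.3 kips; rupture φR_n = 0.75×0.6×65×0.25×11.5 = 84.1 kips; take 84.1 kips (rupture).
Governing: min(109.8, 84.1) = 84.1 kips → base-metal shear.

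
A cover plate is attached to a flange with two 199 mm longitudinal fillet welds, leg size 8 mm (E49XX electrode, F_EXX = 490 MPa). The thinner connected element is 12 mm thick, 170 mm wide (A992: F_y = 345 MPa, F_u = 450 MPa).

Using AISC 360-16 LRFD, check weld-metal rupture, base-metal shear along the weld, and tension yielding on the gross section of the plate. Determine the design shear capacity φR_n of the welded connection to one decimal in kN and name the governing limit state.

Weld metal: throat = 0.707×8 = 5.656 mm, L = 2×199 = 398 mm. φR_n = 0.75 × 0.6 × 490 × 5.656 × 398 = 496.4 kN.
Base metal shear (12 mm plate): yield φR_n = 1.0×0.6×345×12×398 = 988.6 kN; rupture φR_n = 0.75×0.6×450×12×398 = 967.1 kN; take 967.1 kN (rupture).
Tension yield (gross): A_g = 170×12 = 2040 mm². φR_n = 0.90 × 345 × 2040 = 633.4 kN.
Governing: min(496.4, 967.1, 633.4) = 496.4 kN → weld metal.

496.4 kN (weld metal governs)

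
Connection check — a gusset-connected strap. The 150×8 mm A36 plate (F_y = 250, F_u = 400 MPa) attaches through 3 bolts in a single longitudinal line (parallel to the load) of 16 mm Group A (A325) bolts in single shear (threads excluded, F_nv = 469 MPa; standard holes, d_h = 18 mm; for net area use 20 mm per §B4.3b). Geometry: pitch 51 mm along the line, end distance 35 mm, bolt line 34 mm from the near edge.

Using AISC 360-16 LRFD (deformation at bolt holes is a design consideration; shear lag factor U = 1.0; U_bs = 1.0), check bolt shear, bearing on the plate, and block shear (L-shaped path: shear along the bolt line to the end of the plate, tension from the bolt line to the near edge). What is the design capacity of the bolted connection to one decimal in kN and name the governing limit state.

Bolt shear: A_b = π(16)²/4 = 201.06 mm². φR_n = 0.75 × 469 × 201.06 × 3 × 1 = 212.2 kN.
Bearing (8 mm plate, F_u = 400 MPa): end bolts L_c = 35 − 18/2 = 26, R_n = min(1.2×26×8×400, 2.4×16×8×400) = 99.84 kN/bolt; interior L_c = 51 − 18 = 33, R_n = 122.88 kN/bolt. φR_n = 0.75 × (1×99.84 + 2×122.88) = 259.2 kN.
Block shear: shear path 1×[35+2×51] = 1×137 mm, A_gv = 1096, A_nv = 1×(137 − 2.5×20)×8 = 696 mm²; tension to near edge: (34 − 0.5×20)×8 = 192 mm². R_n = min(0.6×400×696, 0.6×250×1096) + 1.0×400×192 = min(167.04, 164.4) + 76.8 = 241.2 kN. φR_n = 0.75 × 241.2 = 180.9 kN.
Governing: min(212.2, 259.2, 180.9) = 180.9 kN → block shear.

180.9 kN (block shear governs)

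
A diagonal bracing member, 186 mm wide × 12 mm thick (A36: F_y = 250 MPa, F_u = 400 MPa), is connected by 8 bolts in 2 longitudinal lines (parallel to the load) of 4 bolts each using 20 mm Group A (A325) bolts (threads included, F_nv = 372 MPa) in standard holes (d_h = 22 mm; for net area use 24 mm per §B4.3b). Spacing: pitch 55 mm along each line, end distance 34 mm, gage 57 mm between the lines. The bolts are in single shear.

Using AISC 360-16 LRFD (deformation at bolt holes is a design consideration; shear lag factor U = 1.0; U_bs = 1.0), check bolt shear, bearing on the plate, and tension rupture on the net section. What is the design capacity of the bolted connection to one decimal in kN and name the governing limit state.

Bolt shear: A_b = π(20)²/4 = 314.16 mm². φR_n = 0.75 × 372 × 314.16 × 8 × 1 = 701.2 kN.
Bearing (12 mm plate, F_u = 400 MPa): end bolts L_c = 34 − 22/2 = 23, R_n = min(1.2×23×12×400, 2.4×20×12×400) = 132.48 kN/bolt; interior L_c = 55 − 22 = 33, R_n = 190.08 kN/bolt. φR_n = 0.75 × (2×132.48 + 6×190.08) = 1054.1 kN.
Tension rupture (net): A_n = (186 − 2×24)×12 = 1656 mm² (U = 1.0, A_e = A_n). φR_n = 0.75 × 400 × 1656 = 496.8 kN.
Governing: min(701.2, 1054.1, 496.8) = 496.8 kN → net-section rupture.

496.8 kN (net-section rupture governs)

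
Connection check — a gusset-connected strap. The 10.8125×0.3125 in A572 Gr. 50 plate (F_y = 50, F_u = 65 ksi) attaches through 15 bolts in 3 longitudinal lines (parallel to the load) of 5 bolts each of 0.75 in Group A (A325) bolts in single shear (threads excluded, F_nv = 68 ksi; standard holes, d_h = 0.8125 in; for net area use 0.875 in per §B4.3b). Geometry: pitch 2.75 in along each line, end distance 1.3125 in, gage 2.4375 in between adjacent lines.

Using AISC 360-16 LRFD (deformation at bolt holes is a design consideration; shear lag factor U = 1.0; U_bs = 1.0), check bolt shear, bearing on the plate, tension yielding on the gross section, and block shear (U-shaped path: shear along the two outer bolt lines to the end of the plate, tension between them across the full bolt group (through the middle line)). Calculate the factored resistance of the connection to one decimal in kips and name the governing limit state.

152.1 kips (gross-section yield governs)

Bolt shear: A_b = π(0.75)²/4 = 0.44179 in². φR_n = 0.75 × 68 × 0.44179 × 15 × 1 = 338.0 kips.
Bearing (0.3125 in plate, F_u = 65 ksi): end bolts L_c = 1.3125 − 0.8125/2 = 0.90625, R_n = min(1.2×0.90625×0.3125×65, 2.4×0.75×0.3125×65) = 22.09 kips/bolt; interior L_c = 2.75 − 0.8125 = 1.9375, R_n = 36.563 kips/bolt. φR_n = 0.75 × (3×22.09 + 12×36.563) = 378.8 kips.
Tension yield (gross): A_g = 10.8125×0.3125 = 3.3789 in². φR_n = 0.90 × 50 × 3.3789 = 152.1 kips.
Block shear: shear path 2×[1.3125+4×2.75] = 2×12.3125 in, A_gv = 7.6953, A_nv = 2×(12.3125 − 4.5×0.875)×0.3125 = 5.2344 in²; tension across gage: (4.875 − 2×0.875)×0.3125 = 0.97656 in². R_n = min(0.6×65×5.2344, 0.6×50×7.6953) + 1.0×65×0.97656 = min(204.14, 230.86) + 63.476 = 267.62 kips. φR_n = 0.75 × 267.62 = 200.7 kips.
Governing: min(338.0, 378.8, 152.1, 200.7) = 152.1 kips → gross-section yield.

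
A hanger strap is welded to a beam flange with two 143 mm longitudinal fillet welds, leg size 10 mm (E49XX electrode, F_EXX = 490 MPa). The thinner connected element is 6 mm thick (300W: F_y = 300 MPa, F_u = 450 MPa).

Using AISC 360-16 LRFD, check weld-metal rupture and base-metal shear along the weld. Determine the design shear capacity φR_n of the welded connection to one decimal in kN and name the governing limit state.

308.9 kN (base-metal shear governs)

Weld metal: throat = 0.707×10 = 7.07 mm, L = 2×143 = 286 mm. φR_n = 0.75 × 0.6 × 490 × 7.07 × 286 = 445.9 kN.
Base metal shear (6 mm plate): yield φR_n = 1.0×0.6×300×6×286 = 308.9 kN; rupture φR_n = 0.75×0.6×450×6×286 = 347.5 kN; take 308.9 kN (yield).
Governing: min(445.9, 308.9) = 308.9 kN → base-metal shear.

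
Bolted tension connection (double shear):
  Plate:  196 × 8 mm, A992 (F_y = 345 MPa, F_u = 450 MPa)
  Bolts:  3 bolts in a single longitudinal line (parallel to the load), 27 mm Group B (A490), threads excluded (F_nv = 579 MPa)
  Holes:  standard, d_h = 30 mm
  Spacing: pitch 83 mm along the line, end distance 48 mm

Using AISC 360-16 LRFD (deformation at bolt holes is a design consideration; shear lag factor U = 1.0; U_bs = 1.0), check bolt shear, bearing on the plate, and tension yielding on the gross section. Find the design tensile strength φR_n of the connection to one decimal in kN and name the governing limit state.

450.4 kN (bearing governs)

Bolt shear: A_b = π(27)²/4 = 572.56 mm². φR_n = 0.75 × 579 × 572.56 × 3 × 2 = 1491.8 kN.
Bearing (8 mm plate, F_u = 450 MPa): end bolts L_c = 48 − 30/2 = 33, R_n = min(1.2×33×8×450, 2.4×27×8×450) = 142.56 kN/bolt; interior L_c = 83 − 30 = 53, R_n = 228.96 kN/bolt. φR_n = 0.75 × (1×142.56 + 2×228.96) = 450.4 kN.
Tension yield (gross): A_g = 196×8 = 1568 mm². φR_n = 0.90 × 345 × 1568 = 486.9 kN.
Governing: min(1491.8, 450.4, 486.9) = 450.4 kN → bearing.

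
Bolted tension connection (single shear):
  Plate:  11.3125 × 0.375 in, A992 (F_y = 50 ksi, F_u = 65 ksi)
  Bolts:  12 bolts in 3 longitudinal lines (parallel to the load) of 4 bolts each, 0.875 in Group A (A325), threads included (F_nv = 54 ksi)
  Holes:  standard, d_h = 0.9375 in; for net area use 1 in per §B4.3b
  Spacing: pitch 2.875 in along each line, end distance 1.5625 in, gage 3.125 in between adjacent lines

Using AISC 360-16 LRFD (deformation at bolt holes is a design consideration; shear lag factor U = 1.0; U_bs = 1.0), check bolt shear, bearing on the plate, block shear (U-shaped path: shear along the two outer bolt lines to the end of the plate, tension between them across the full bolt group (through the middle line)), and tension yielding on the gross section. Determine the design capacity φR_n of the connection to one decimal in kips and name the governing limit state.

190.9 kips (gross-section yield governs)

Bolt shear: A_b = π(0.875)²/4 = 0.60132 in². φR_n = 0.75 × 54 × 0.60132 × 12 × 1 = 292.2 kips.
Bearing (0.375 in plate, F_u = 65 ksi): end bolts L_c = 1.5625 − 0.9375/2 = 1.09375, R_n = min(1.2×1.09375×0.375×65, 2.4×0.875×0.375×65) = 31.992 kips/bolt; interior L_c = 2.875 − 0.9375 = 1.9375, R_n = 51.188 kips/bolt. φR_n = 0.75 × (3×31.992 + 9×51.188) = 417.5 kips.
Block shear: shear path 2×[1.5625+3×2.875] = 2×10.1875 in, A_gv = 7.6406, A_nv = 2×(10.1875 − 3.5×1)×0.375 = 5.0156 in²; tension across gage: (6.25 − 2×1)×0.375 = 1.5938 in². R_n = min(0.6×65×5.0156, 0.6×50×7.6406) + 1.0×65×1.5938 = min(195.61, 229.22) + 103.6 = 299.21 kips. φR_n = 0.75 × 299.21 = 224.4 kips.
Tension yield (gross): A_g = 11.3125×0.375 = 4.2422 in². φR_n = 0.90 × 50 × 4.2422 = 190.9 kips.
Governing: min(292.2, 417.5, 224.4, 190.9) = 190.9 kips → gross-section yield.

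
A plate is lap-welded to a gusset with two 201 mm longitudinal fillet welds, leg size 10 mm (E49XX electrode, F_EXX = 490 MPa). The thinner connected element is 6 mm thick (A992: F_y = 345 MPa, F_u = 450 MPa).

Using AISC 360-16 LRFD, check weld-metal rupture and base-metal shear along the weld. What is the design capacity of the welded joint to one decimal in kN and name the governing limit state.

Weld metal: throat = 0.707×10 = 7.07 mm, L = 2×201 = 402 mm. φR_n = 0.75 × 0.6 × 490 × 7.07 × 402 = 626.7 kN.
Base metal shear (6 mm plate): yield φR_n = 1.0×0.6×345×6×402 = 499.3 kN; rupture φR_n = 0.75×0.6×450×6×402 = 488.4 kN; take 488.4 kN (rupture).
Governing: min(626.7, 488.4) = 488.4 kN → base-metal shear.

488.4 kN (base-metal shear governs)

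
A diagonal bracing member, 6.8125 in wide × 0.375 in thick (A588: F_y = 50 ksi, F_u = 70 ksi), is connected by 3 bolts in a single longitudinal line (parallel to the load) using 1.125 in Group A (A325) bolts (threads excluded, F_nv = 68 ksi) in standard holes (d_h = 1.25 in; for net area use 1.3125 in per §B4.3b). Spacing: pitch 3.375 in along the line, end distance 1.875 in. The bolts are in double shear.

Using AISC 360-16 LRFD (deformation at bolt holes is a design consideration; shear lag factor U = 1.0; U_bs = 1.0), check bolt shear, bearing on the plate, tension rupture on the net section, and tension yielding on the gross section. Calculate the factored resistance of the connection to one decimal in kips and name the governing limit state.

108.3 kips (net-section rupture governs)

Bolt shear: A_b = π(1.125)²/4 = 0.99402 in². φR_n = 0.75 × 68 × 0.99402 × 3 × 2 = 304.2 kips.
Bearing (0.375 in plate, F_u = 70 ksi): end bolts L_c = 1.875 − 1.25/2 = 1.25, R_n = min(1.2×1.25×0.375×70, 2.4×1.125×0.375×70) = 39.375 kips/bolt; interior L_c = 3.375 − 1.25 = 2.125, R_n = 66.938 kips/bolt. φR_n = 0.75 × (1×39.375 + 2×66.938) = 129.9 kips.
Tension rupture (net): A_n = (6.8125 − 1×1.3125)×0.375 = 2.0625 in² (U = 1.0, A_e = A_n). φR_n = 0.75 × 70 × 2.0625 = 108.3 kips.
Tension yield (gross): A_g = 6.8125×0.375 = 2.5547 in². φR_n = 0.90 × 50 × 2.5547 = 115.0 kips.
Governing: min(304.2, 129.9, 108.3, 115.0) = 108.3 kips → net-section rupture.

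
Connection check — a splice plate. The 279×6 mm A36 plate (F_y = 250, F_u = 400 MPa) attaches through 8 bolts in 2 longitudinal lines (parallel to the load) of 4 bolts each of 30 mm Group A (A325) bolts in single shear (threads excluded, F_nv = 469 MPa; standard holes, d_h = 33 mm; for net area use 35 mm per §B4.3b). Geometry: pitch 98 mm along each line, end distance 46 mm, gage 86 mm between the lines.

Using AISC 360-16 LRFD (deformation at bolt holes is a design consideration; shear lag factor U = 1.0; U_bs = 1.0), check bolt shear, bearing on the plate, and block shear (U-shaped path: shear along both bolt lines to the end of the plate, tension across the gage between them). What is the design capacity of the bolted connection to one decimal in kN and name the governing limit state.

Bolt shear: A_b = π(30)²/4 = 706.86 mm². φR_n = 0.75 × 469 × 706.86 × 8 × 1 = 1989.1 kN.
Bearing (6 mm plate, F_u = 400 MPa): end bolts L_c = 46 − 33/2 = 29.5, R_n = min(1.2×29.5×6×400, 2.4×30×6×400) = 84.96 kN/bolt; interior L_c = 98 − 33 = 65, R_n = 172.8 kN/bolt. φR_n = 0.75 × (2×84.96 + 6×172.8) = 905.0 kN.
Block shear: shear path 2×[46+3×98] = 2×340 mm, A_gv = 4080, A_nv = 2×(340 − 3.5×35)×6 = 2610 mm²; tension across gage: (86 − 1×35)×6 = 306 mm². R_n = min(0.6×400×2610, 0.6×250×4080) + 1.0×400×306 = min(626.4, 612) + 122.4 = 734.4 kN. φR_n = 0.75 × 734.4 = 550.8 kN.
Governing: min(1989.1, 905.0, 550.8) = 550.8 kN → block shear.

550.8 kN (block shear governs)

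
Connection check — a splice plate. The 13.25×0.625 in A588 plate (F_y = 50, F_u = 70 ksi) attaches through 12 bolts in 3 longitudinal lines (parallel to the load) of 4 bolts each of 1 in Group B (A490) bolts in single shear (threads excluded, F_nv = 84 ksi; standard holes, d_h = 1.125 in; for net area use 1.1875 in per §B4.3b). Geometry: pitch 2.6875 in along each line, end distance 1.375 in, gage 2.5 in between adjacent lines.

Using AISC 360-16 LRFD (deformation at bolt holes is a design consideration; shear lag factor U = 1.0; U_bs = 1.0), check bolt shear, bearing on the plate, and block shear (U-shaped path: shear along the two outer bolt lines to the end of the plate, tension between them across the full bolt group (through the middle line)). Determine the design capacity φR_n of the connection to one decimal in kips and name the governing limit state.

Bolt shear: A_b = π(1)²/4 = 0.7854 in². φR_n = 0.75 × 84 × 0.7854 × 12 × 1 = 593.8 kips.
Bearing (0.625 in plate, F_u = 70 ksi): end bolts L_c = 1.375 − 1.125/2 = 0.8125, R_n = min(1.2×0.8125×0.625×70, 2.4×1×0.625×70) = 42.656 kips/bolt; interior L_c = 2.6875 − 1.125 = 1.5625, R_n = 82.031 kips/bolt. φR_n = 0.75 × (3×42.656 + 9×82.031) = 649.7 kips.
Block shear: shear path 2×[1.375+3×2.6875] = 2×9.4375 in, A_gv = 11.797, A_nv = 2×(9.4375 − 3.5×1.1875)×0.625 = 6.6016 in²; tension across gage: (5 − 2×1.1875)×0.625 = 1.6406 in². R_n = min(0.6×70×6.6016, 0.6×50×11.797) + 1.0×70×1.6406 = min(277.27, 353.91) + 114.84 = 392.11 kips. φR_n = 0.75 × 392.11 = 294.1 kips.
Governing: min(593.8, 649.7, 294.1) = 294.1 kips → block shear.

294.1 kips (block shear governs)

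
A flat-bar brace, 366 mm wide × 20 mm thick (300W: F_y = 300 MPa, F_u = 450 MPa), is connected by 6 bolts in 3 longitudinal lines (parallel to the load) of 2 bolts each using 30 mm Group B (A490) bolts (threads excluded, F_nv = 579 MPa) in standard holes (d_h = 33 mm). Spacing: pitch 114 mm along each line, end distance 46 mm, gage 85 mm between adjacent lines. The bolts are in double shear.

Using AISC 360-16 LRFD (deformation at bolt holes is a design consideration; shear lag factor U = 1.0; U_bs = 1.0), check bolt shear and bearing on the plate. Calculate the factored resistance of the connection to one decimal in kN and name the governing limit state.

2174.9 kN (bearing governs)

Bolt shear: A_b = π(30)²/4 = 706.86 mm². φR_n = 0.75 × 579 × 706.86 × 6 × 2 = 3683.4 kN.
Bearing (20 mm plate, F_u = 450 MPa): end bolts L_c = 46 − 33/2 = 29.5, R_n = min(1.2×29.5×20×450, 2.4×30×20×450) = 318.6 kN/bolt; interior L_c = 114 − 33 = 81, R_n = 648 kN/bolt. φR_n = 0.75 × (3×318.6 + 3×648) = 2174.9 kN.
Governing: min(3683.4, 2174.9) = 2174.9 kN → bearing.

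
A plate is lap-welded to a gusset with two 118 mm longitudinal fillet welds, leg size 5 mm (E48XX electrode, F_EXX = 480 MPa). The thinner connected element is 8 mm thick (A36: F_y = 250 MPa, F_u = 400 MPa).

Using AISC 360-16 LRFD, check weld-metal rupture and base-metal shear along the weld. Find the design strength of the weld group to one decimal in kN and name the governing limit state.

Weld metal: throat = 0.707×5 = 3.535 mm, L = 2×118 = 236 mm. φR_n = 0.75 × 0.6 × 480 × 3.535 × 236 = 180.2 kN.
Base metal shear (8 mm plate): yield φR_n = 1.0×0.6×250×8×236 = 283.2 kN; rupture φR_n = 0.75×0.6×400×8×236 = 339.8 kN; take 283.2 kN (yield).
Governing: min(180.2, 283.2) = 180.2 kN → weld metal.

180.2 kN (weld metal governs)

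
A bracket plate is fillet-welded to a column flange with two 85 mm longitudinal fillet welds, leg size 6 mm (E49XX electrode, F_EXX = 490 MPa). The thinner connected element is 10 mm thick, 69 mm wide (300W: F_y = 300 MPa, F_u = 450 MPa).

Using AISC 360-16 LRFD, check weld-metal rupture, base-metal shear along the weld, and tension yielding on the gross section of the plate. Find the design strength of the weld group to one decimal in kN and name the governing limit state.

Weld metal: throat = 0.707×6 = 4.242 mm, L = 2×85 = 170 mm. φR_n = 0.75 × 0.6 × 490 × 4.242 × 170 = 159.0 kN.
Base metal shear (10 mm plate): yield φR_n = 1.0×0.6×300×10×170 = 306.0 kN; rupture φR_n = 0.75×0.6×450×10×170 = 344.3 kN; take 306.0 kN (yield).
Tension yield (gross): A_g = 69×10 = 690 mm². φR_n = 0.90 × 300 × 690 = 186.3 kN.
Governing: min(159.0, 306.0, 186.3) = 159.0 kN → weld metal.

159.0 kN (weld metal governs)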